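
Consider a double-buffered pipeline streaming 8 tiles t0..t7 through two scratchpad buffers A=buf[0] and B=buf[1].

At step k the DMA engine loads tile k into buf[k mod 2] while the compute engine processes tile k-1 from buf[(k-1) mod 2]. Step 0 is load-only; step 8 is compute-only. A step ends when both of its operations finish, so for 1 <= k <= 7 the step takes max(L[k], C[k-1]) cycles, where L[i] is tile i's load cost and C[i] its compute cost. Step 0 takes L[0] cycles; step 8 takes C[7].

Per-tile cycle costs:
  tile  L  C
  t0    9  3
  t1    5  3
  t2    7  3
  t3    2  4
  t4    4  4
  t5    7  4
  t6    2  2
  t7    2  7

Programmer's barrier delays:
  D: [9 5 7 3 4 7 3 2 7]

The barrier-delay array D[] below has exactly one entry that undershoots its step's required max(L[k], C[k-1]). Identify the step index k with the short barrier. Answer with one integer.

hazard at step 6

step 0: need L[0]=9 = 9; D[0]=9 ok
step 1: need max(L[1]=5,C[0]=3) = 5; D[1]=5 ok
step 2: need max(L[2]=7,C[1]=3) = 7; D[2]=7 ok
step 3: need max(L[3]=2,C[2]=3) = 3; D[3]=3 ok
step 4: need max(L[4]=4,C[3]=4) = 4; D[4]=4 ok
step 5: need max(L[5]=7,C[4]=4) = 7; D[5]=7 ok
step 6: need max(L[6]=2,C[5]=4) = 4; D[6]=3 SHORT
step 7: need max(L[7]=2,C[6]=2) = 2; D[7]=2 ok
step 8: need C[7]=7 = 7; D[8]=7 ok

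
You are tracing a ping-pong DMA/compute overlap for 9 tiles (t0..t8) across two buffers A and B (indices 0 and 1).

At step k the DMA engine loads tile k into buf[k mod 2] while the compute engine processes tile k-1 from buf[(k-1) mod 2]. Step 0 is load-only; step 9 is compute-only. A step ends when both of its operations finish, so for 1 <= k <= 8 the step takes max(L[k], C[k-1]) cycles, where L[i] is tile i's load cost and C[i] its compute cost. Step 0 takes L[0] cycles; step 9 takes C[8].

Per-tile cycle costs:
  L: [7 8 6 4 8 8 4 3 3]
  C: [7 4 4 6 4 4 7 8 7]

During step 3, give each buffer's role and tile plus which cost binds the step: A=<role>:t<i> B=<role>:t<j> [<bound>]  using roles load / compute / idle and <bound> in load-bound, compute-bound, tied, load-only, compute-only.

step 3: A=compute:t2 B=load:t3 [tied]

[0] DMA t0→A (7c) ∥ CU idle ⇒ 7c, clock 7
[1] DMA t1→B (8c) ∥ CU A:t0 (7c) ⇒ 8c, clock 15
[2] DMA t2→A (6c) ∥ CU B:t1 (4c) ⇒ 6c, clock 21
[3] DMA t3→B (4c) ∥ CU A:t2 (4c) ⇒ 4c, clock 25
[4] DMA t4→A (8c) ∥ CU B:t3 (6c) ⇒ 8c, clock 33
[5] DMA t5→B (8c) ∥ CU A:t4 (4c) ⇒ 8c, clock 41
[6] DMA t6→A (4c) ∥ CU B:t5 (4c) ⇒ 4c, clock 45
[7] DMA t7→B (3c) ∥ CU A:t6 (7c) ⇒ 7c, clock 52
[8] DMA t8→A (3c) ∥ CU B:t7 (8c) ⇒ 8c, clock 60
[9] DMA idle ∥ CU A:t8 (7c) ⇒ 7c, clock 67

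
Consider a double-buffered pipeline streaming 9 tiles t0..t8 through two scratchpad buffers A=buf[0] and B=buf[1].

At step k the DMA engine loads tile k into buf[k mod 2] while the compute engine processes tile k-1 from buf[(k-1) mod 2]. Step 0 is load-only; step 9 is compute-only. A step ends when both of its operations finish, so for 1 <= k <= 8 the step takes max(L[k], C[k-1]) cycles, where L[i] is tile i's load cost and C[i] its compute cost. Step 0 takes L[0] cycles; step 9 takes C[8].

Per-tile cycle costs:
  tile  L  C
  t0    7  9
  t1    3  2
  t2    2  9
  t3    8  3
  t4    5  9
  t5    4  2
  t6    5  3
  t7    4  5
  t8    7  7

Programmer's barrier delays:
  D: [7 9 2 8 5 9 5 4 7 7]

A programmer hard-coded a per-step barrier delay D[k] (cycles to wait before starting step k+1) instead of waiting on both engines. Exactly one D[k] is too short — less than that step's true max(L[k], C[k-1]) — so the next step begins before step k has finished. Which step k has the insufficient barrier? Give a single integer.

hazard at step 3

[0] required=L[0]=7=7 vs D=7 ok
[1] required=max(L[1]=3,C[0]=9)=9 vs D=9 ok
[2] required=max(L[2]=2,C[1]=2)=2 vs D=2 ok
[3] required=max(L[3]=8,C[2]=9)=9 vs D=8 SHORT
[4] required=max(L[4]=5,C[3]=3)=5 vs D=5 ok
[5] required=max(L[5]=4,C[4]=9)=9 vs D=9 ok
[6] required=max(L[6]=5,C[5]=2)=5 vs D=5 ok
[7] required=max(L[7]=4,C[6]=3)=4 vs D=4 ok
[8] required=max(L[8]=7,C[7]=5)=7 vs D=7 ok
[9] required=C[8]=7=7 vs D=7 ok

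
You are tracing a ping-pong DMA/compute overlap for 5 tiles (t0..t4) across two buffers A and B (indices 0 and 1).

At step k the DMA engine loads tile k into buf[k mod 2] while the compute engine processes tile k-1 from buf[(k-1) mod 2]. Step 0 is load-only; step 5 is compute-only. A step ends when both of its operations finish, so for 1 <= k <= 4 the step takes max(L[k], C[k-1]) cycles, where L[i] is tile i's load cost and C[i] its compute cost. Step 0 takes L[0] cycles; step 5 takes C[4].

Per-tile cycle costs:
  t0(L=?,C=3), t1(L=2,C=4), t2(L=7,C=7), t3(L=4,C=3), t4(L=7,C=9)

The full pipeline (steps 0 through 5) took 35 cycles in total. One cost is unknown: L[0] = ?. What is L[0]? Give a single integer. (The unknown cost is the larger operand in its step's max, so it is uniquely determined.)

step 0: dur = L[0]=? = L[0]  (unknown; binding)
step 1: dur = max(L[1]=2, C[0]=3) = 3
step 2: dur = max(L[2]=7, C[1]=4) = 7
step 3: dur = max(L[3]=4, C[2]=7) = 7
step 4: dur = max(L[4]=7, C[3]=3) = 7
step 5: dur = C[4]=9 = 9
sum of known step durations = 33
dur[0] = total - known = 35 - 33 = 2
L[0] is the binding max in step 0, so L[0] = dur[0] = 2

L[0] = 2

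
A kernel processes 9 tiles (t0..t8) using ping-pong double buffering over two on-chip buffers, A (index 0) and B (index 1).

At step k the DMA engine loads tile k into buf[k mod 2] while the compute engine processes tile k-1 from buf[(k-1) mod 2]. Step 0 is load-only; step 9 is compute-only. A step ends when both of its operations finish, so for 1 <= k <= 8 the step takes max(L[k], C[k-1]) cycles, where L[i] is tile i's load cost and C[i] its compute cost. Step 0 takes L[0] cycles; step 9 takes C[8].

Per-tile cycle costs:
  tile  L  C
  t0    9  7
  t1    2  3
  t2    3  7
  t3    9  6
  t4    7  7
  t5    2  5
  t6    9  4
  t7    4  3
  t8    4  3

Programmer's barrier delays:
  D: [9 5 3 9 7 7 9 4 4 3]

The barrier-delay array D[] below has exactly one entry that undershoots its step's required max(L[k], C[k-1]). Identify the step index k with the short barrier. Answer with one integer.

k=0 barrier L[0]=9→9c, D[0]=9 ok
k=1 barrier max(L[1]=2,C[0]=7)→7c, D[1]=5 SHORT
k=2 barrier max(L[2]=3,C[1]=3)→3c, D[2]=3 ok
k=3 barrier max(L[3]=9,C[2]=7)→9c, D[3]=9 ok
k=4 barrier max(L[4]=7,C[3]=6)→7c, D[4]=7 ok
k=5 barrier max(L[5]=2,C[4]=7)→7c, D[5]=7 ok
k=6 barrier max(L[6]=9,C[5]=5)→9c, D[6]=9 ok
k=7 barrier max(L[7]=4,C[6]=4)→4c, D[7]=4 ok
k=8 barrier max(L[8]=4,C[7]=3)→4c, D[8]=4 ok
k=9 barrier C[8]=3→3c, D[9]=3 ok

hazard at step 1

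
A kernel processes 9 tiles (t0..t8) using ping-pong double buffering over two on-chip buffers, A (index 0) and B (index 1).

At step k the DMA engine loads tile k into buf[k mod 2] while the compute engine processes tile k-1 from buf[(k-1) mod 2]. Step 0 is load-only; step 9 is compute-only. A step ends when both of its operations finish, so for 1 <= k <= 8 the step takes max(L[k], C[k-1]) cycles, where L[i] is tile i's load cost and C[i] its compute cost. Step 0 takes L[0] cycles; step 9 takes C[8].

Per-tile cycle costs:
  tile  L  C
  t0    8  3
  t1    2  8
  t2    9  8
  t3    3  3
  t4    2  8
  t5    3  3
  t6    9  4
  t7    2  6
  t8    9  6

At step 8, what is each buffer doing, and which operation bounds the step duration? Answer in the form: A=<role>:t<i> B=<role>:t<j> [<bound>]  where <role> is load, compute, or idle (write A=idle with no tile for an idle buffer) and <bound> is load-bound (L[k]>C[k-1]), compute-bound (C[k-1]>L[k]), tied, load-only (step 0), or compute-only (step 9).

step 8: A=load:t8 B=compute:t7 [load-bound]

  0. 8=8c; end=8; A:t0 B:-
  1. max(2,3)=3c; end=11; A:t0 B:t1
  2. max(9,8)=9c; end=20; A:t2 B:t1
  3. max(3,8)=8c; end=28; A:t2 B:t3
  4. max(2,3)=3c; end=31; A:t4 B:t3
  5. max(3,8)=8c; end=39; A:t4 B:t5
  6. max(9,3)=9c; end=48; A:t6 B:t5
  7. max(2,4)=4c; end=52; A:t6 B:t7
  8. max(9,6)=9c; end=61; A:t8 B:t7
  9. 6=6c; end=67; A:t8 B:t7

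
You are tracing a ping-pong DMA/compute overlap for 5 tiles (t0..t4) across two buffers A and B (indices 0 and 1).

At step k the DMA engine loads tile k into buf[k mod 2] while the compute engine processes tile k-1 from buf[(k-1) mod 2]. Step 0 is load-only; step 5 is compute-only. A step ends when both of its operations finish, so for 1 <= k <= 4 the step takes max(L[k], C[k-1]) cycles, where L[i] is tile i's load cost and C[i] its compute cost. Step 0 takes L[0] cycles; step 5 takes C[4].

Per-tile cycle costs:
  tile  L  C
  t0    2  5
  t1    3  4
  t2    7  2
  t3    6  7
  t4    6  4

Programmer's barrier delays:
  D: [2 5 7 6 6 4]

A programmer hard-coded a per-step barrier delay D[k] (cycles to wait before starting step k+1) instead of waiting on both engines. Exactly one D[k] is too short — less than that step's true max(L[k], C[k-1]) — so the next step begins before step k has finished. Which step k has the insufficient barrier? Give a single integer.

hazard at step 4

[0] required=L[0]=2=2 vs D=2 ok
[1] required=max(L[1]=3,C[0]=5)=5 vs D=5 ok
[2] required=max(L[2]=7,C[1]=4)=7 vs D=7 ok
[3] required=max(L[3]=6,C[2]=2)=6 vs D=6 ok
[4] required=max(L[4]=6,C[3]=7)=7 vs D=6 SHORT
[5] required=C[4]=4=4 vs D=4 ok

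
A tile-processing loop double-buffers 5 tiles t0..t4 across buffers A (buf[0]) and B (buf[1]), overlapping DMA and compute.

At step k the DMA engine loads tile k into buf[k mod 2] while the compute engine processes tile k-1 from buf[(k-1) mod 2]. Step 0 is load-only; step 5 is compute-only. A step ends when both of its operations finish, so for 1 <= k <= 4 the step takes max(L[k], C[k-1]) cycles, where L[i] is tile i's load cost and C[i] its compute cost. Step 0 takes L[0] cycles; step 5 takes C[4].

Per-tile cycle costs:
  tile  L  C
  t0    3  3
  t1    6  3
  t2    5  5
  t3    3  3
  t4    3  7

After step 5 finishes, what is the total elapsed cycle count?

[0] DMA t0→A (3c) ∥ CU idle ⇒ 3c, clock 3
[1] DMA t1→B (6c) ∥ CU A:t0 (3c) ⇒ 6c, clock 9
[2] DMA t2→A (5c) ∥ CU B:t1 (3c) ⇒ 5c, clock 14
[3] DMA t3→B (3c) ∥ CU A:t2 (5c) ⇒ 5c, clock 19
[4] DMA t4→A (3c) ∥ CU B:t3 (3c) ⇒ 3c, clock 22
[5] DMA idle ∥ CU A:t4 (7c) ⇒ 7c, clock 29

end_cycle[5] = 29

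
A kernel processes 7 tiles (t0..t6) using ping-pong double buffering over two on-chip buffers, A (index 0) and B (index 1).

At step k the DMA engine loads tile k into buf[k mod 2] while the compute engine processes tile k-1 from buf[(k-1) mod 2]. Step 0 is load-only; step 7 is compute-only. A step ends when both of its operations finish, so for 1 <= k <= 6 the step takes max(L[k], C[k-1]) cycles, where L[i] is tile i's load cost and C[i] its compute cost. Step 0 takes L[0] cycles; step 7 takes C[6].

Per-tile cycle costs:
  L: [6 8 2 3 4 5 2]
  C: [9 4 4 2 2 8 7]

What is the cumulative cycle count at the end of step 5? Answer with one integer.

step 0: L[0]=6 → dur=6, Σ=6 | A=load:t0 B=idle [load-only]
step 1: L[1]=8 C[0]=9 → dur=9, Σ=15 | A=compute:t0 B=load:t1 [compute-bound]
step 2: L[2]=2 C[1]=4 → dur=4, Σ=19 | A=load:t2 B=compute:t1 [compute-bound]
step 3: L[3]=3 C[2]=4 → dur=4, Σ=23 | A=compute:t2 B=load:t3 [compute-bound]
step 4: L[4]=4 C[3]=2 → dur=4, Σ=27 | A=load:t4 B=compute:t3 [load-bound]
step 5: L[5]=5 C[4]=2 → dur=5, Σ=32 | A=compute:t4 B=load:t5 [load-bound]
step 6: L[6]=2 C[5]=8 → dur=8, Σ=40 | A=load:t6 B=compute:t5 [compute-bound]
step 7: C[6]=7 → dur=7, Σ=47 | A=compute:t6 B=idle [compute-only]

end_cycle[5] = 32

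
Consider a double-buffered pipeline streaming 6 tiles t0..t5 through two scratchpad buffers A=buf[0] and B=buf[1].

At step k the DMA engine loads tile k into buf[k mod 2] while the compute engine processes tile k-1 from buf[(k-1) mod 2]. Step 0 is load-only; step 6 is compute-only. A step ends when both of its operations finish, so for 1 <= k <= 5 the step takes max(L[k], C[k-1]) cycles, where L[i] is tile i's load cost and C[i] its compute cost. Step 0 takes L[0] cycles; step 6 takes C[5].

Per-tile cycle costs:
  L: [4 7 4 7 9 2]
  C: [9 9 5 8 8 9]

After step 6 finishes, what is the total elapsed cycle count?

step 0: L[0]=4 → dur=4, Σ=4 | A=load:t0 B=idle [load-only]
step 1: L[1]=7 C[0]=9 → dur=9, Σ=13 | A=compute:t0 B=load:t1 [compute-bound]
step 2: L[2]=4 C[1]=9 → dur=9, Σ=22 | A=load:t2 B=compute:t1 [compute-bound]
step 3: L[3]=7 C[2]=5 → dur=7, Σ=29 | A=compute:t2 B=load:t3 [load-bound]
step 4: L[4]=9 C[3]=8 → dur=9, Σ=38 | A=load:t4 B=compute:t3 [load-bound]
step 5: L[5]=2 C[4]=8 → dur=8, Σ=46 | A=compute:t4 B=load:t5 [compute-bound]
step 6: C[5]=9 → dur=9, Σ=55 | A=idle B=compute:t5 [compute-only]

end_cycle[6] = 55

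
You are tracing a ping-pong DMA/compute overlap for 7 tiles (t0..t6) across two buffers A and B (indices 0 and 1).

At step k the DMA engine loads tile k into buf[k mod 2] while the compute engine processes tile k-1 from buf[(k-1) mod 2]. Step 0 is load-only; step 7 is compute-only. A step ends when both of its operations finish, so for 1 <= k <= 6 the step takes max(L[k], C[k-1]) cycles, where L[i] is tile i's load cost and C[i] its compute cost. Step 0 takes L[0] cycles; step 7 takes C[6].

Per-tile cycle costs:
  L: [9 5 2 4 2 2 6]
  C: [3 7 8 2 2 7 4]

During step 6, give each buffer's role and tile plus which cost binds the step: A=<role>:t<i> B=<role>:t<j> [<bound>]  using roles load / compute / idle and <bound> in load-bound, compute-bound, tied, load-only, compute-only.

step 6: A=load:t6 B=compute:t5 [compute-bound]

  0. 9=9c; end=9; A:t0 B:-
  1. max(5,3)=5c; end=14; A:t0 B:t1
  2. max(2,7)=7c; end=21; A:t2 B:t1
  3. max(4,8)=8c; end=29; A:t2 B:t3
  4. max(2,2)=2c; end=31; A:t4 B:t3
  5. max(2,2)=2c; end=33; A:t4 B:t5
  6. max(6,7)=7c; end=40; A:t6 B:t5
  7. 4=4c; end=44; A:t6 B:t5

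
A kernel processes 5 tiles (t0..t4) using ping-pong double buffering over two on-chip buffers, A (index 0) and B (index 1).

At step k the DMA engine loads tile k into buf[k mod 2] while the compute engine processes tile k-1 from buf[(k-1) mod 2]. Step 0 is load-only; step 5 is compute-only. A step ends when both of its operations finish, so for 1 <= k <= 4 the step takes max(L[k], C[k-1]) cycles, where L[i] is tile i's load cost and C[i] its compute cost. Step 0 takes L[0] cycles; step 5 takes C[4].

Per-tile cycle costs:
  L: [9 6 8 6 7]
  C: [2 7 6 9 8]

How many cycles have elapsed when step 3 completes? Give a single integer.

end_cycle[3] = 29

step 0: L[0]=9 → dur=9, Σ=9 | A=load:t0 B=idle [load-only]
step 1: L[1]=6 C[0]=2 → dur=6, Σ=15 | A=compute:t0 B=load:t1 [load-bound]
step 2: L[2]=8 C[1]=7 → dur=8, Σ=23 | A=load:t2 B=compute:t1 [load-bound]
step 3: L[3]=6 C[2]=6 → dur=6, Σ=29 | A=compute:t2 B=load:t3 [tied]
step 4: L[4]=7 C[3]=9 → dur=9, Σ=38 | A=load:t4 B=compute:t3 [compute-bound]
step 5: C[4]=8 → dur=8, Σ=46 | A=compute:t4 B=idle [compute-only]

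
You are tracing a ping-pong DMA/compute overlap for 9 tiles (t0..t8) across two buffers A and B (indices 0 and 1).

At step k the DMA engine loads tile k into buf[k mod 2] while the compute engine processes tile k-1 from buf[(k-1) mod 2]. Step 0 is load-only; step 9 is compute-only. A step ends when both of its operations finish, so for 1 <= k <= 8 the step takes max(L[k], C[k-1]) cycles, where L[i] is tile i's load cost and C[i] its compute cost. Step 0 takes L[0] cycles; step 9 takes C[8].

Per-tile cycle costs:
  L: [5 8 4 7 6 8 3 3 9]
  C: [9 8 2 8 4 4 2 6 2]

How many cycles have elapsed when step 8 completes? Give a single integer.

step 0: L[0]=5 → dur=5, Σ=5 | A=load:t0 B=idle [load-only]
step 1: L[1]=8 C[0]=9 → dur=9, Σ=14 | A=compute:t0 B=load:t1 [compute-bound]
step 2: L[2]=4 C[1]=8 → dur=8, Σ=22 | A=load:t2 B=compute:t1 [compute-bound]
step 3: L[3]=7 C[2]=2 → dur=7, Σ=29 | A=compute:t2 B=load:t3 [load-bound]
step 4: L[4]=6 C[3]=8 → dur=8, Σ=37 | A=load:t4 B=compute:t3 [compute-bound]
step 5: L[5]=8 C[4]=4 → dur=8, Σ=45 | A=compute:t4 B=load:t5 [load-bound]
step 6: L[6]=3 C[5]=4 → dur=4, Σ=49 | A=load:t6 B=compute:t5 [compute-bound]
step 7: L[7]=3 C[6]=2 → dur=3, Σ=52 | A=compute:t6 B=load:t7 [load-bound]
step 8: L[8]=9 C[7]=6 → dur=9, Σ=61 | A=load:t8 B=compute:t7 [load-bound]
step 9: C[8]=2 → dur=2, Σ=63 | A=compute:t8 B=idle [compute-only]

end_cycle[8] = 61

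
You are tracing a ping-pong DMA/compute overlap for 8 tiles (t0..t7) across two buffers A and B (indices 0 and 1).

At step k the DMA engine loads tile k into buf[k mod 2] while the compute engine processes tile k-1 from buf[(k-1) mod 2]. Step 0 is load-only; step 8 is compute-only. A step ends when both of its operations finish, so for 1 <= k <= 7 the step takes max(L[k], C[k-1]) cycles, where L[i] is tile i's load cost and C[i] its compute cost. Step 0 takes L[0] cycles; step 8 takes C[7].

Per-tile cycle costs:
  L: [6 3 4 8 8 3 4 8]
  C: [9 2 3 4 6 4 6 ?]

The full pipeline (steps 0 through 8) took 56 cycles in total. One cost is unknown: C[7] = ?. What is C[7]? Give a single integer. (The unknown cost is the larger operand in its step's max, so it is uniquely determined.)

step 0 → dur = L[0]=6 = 6
step 1 → dur = max(L[1]=3, C[0]=9) = 9
step 2 → dur = max(L[2]=4, C[1]=2) = 4
step 3 → dur = max(L[3]=8, C[2]=3) = 8
step 4 → dur = max(L[4]=8, C[3]=4) = 8
step 5 → dur = max(L[5]=3, C[4]=6) = 6
step 6 → dur = max(L[6]=4, C[5]=4) = 4
step 7 → dur = max(L[7]=8, C[6]=6) = 8
step 8 → dur = C[7]=? = C[7]  (unknown; binding)
sum of known step durations = 53
dur[8] = total - known = 56 - 53 = 3
C[7] is the binding max in step 8, so C[7] = dur[8] = 3

C[7] = 3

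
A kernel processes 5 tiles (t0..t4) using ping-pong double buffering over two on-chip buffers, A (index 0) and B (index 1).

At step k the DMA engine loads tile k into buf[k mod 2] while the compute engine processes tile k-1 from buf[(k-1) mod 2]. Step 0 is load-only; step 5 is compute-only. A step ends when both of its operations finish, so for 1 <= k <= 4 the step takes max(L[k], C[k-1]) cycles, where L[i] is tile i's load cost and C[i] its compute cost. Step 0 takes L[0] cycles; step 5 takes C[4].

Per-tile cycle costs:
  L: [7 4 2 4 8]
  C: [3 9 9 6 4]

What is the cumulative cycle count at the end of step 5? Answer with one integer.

end_cycle[5] = 41

  0. 7=7c; end=7; A:t0 B:-
  1. max(4,3)=4c; end=11; A:t0 B:t1
  2. max(2,9)=9c; end=20; A:t2 B:t1
  3. max(4,9)=9c; end=29; A:t2 B:t3
  4. max(8,6)=8c; end=37; A:t4 B:t3
  5. 4=4c; end=41; A:t4 B:t3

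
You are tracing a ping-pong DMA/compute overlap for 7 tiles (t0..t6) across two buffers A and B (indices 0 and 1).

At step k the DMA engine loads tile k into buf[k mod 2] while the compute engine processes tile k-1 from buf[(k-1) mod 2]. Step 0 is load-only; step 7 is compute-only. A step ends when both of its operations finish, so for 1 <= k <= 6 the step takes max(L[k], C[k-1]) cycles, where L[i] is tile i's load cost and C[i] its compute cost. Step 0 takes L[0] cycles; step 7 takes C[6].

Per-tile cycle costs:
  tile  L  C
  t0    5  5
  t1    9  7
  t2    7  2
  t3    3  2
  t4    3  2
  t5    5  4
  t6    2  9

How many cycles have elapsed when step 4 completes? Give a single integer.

end_cycle[4] = 27

step 0: L[0]=5 → dur=5, Σ=5 | A=load:t0 B=idle [load-only]
step 1: L[1]=9 C[0]=5 → dur=9, Σ=14 | A=compute:t0 B=load:t1 [load-bound]
step 2: L[2]=7 C[1]=7 → dur=7, Σ=21 | A=load:t2 B=compute:t1 [tied]
step 3: L[3]=3 C[2]=2 → dur=3, Σ=24 | A=compute:t2 B=load:t3 [load-bound]
step 4: L[4]=3 C[3]=2 → dur=3, Σ=27 | A=load:t4 B=compute:t3 [load-bound]
step 5: L[5]=5 C[4]=2 → dur=5, Σ=32 | A=compute:t4 B=load:t5 [load-bound]
step 6: L[6]=2 C[5]=4 → dur=4, Σ=36 | A=load:t6 B=compute:t5 [compute-bound]
step 7: C[6]=9 → dur=9, Σ=45 | A=compute:t6 B=idle [compute-only]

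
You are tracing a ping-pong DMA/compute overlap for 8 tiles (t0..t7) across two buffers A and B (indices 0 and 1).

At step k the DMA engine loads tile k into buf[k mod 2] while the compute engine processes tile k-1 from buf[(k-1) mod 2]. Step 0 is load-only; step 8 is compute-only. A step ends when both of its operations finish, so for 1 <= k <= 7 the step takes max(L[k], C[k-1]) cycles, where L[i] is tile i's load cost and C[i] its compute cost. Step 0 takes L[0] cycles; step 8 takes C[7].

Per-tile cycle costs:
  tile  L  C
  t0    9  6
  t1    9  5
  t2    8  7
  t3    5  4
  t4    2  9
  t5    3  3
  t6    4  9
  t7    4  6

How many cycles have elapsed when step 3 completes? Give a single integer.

end_cycle[3] = 33

k=0 load=t0/9c comp=- wait=9 total=9
k=1 load=t1/9c comp=t0/6c wait=9 total=18
k=2 load=t2/8c comp=t1/5c wait=8 total=26
k=3 load=t3/5c comp=t2/7c wait=7 total=33
k=4 load=t4/2c comp=t3/4c wait=4 total=37
k=5 load=t5/3c comp=t4/9c wait=9 total=46
k=6 load=t6/4c comp=t5/3c wait=4 total=50
k=7 load=t7/4c comp=t6/9c wait=9 total=59
k=8 load=- comp=t7/6c wait=6 total=65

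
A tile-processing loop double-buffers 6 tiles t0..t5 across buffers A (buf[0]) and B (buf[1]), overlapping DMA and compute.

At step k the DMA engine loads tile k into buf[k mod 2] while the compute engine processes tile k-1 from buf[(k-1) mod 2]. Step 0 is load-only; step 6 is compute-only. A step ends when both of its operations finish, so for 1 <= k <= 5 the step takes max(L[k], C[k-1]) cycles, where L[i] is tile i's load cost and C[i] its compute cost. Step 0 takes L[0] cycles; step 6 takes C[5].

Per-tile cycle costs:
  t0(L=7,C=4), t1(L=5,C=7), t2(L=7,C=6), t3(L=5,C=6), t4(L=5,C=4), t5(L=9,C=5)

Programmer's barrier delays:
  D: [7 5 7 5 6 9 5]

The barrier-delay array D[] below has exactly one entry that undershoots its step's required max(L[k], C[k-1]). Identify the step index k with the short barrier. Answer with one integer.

hazard at step 3

k=0 barrier L[0]=7→7c, D[0]=7 ok
k=1 barrier max(L[1]=5,C[0]=4)→5c, D[1]=5 ok
k=2 barrier max(L[2]=7,C[1]=7)→7c, D[2]=7 ok
k=3 barrier max(L[3]=5,C[2]=6)→6c, D[3]=5 SHORT
k=4 barrier max(L[4]=5,C[3]=6)→6c, D[4]=6 ok
k=5 barrier max(L[5]=9,C[4]=4)→9c, D[5]=9 ok
k=6 barrier C[5]=5→5c, D[6]=5 ok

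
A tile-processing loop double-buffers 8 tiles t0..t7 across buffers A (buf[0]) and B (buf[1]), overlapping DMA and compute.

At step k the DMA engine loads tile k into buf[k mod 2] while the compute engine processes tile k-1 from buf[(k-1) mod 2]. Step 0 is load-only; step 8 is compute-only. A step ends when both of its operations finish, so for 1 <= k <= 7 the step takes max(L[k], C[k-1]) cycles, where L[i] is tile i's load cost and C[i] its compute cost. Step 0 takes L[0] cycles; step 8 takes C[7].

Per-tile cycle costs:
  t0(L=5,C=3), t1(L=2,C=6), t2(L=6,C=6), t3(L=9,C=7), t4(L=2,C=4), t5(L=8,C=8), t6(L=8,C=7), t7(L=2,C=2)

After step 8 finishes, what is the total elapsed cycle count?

end_cycle[8] = 55

  0. 5=5c; end=5; A:t0 B:-
  1. max(2,3)=3c; end=8; A:t0 B:t1
  2. max(6,6)=6c; end=14; A:t2 B:t1
  3. max(9,6)=9c; end=23; A:t2 B:t3
  4. max(2,7)=7c; end=30; A:t4 B:t3
  5. max(8,4)=8c; end=38; A:t4 B:t5
  6. max(8,8)=8c; end=46; A:t6 B:t5
  7. max(2,7)=7c; end=53; A:t6 B:t7
  8. 2=2c; end=55; A:t6 B:t7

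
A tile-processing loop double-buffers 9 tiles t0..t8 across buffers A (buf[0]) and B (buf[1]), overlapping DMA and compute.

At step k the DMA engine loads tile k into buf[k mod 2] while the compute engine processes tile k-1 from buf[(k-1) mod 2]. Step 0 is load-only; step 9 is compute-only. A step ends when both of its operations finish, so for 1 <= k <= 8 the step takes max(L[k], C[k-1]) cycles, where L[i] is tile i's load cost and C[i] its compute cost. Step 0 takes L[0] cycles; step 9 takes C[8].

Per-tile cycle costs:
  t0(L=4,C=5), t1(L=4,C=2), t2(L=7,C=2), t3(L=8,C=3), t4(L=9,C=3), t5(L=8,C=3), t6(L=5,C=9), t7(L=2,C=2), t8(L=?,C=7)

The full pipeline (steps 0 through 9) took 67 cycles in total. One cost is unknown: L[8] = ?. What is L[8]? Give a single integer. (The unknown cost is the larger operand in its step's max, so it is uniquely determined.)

step 0: dur = L[0]=4 = 4
step 1: dur = max(L[1]=4, C[0]=5) = 5
step 2: dur = max(L[2]=7, C[1]=2) = 7
step 3: dur = max(L[3]=8, C[2]=2) = 8
step 4: dur = max(L[4]=9, C[3]=3) = 9
step 5: dur = max(L[5]=8, C[4]=3) = 8
step 6: dur = max(L[6]=5, C[5]=3) = 5
step 7: dur = max(L[7]=2, C[6]=9) = 9
step 8: dur = max(L[8]=?, C[7]=2) = L[8]  (unknown; binding)
step 9: dur = C[8]=7 = 7
sum of known step durations = 62
dur[8] = total - known = 67 - 62 = 5
L[8] is the binding max in step 8, so L[8] = dur[8] = 5

L[8] = 5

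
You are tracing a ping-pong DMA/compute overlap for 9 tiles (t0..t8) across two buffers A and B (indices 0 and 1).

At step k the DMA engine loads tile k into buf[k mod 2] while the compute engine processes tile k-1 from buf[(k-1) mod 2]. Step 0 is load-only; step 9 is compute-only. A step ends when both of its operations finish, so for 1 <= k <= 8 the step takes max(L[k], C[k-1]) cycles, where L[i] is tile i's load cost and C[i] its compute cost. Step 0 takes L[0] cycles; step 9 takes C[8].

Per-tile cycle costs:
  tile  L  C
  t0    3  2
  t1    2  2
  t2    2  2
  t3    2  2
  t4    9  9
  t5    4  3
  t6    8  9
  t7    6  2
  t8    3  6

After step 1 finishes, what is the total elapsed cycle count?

k=0 load=t0/3c comp=- wait=3 total=3
k=1 load=t1/2c comp=t0/2c wait=2 total=5
k=2 load=t2/2c comp=t1/2c wait=2 total=7
k=3 load=t3/2c comp=t2/2c wait=2 total=9
k=4 load=t4/9c comp=t3/2c wait=9 total=18
k=5 load=t5/4c comp=t4/9c wait=9 total=27
k=6 load=t6/8c comp=t5/3c wait=8 total=35
k=7 load=t7/6c comp=t6/9c wait=9 total=44
k=8 load=t8/3c comp=t7/2c wait=3 total=47
k=9 load=- comp=t8/6c wait=6 total=53

end_cycle[1] = 5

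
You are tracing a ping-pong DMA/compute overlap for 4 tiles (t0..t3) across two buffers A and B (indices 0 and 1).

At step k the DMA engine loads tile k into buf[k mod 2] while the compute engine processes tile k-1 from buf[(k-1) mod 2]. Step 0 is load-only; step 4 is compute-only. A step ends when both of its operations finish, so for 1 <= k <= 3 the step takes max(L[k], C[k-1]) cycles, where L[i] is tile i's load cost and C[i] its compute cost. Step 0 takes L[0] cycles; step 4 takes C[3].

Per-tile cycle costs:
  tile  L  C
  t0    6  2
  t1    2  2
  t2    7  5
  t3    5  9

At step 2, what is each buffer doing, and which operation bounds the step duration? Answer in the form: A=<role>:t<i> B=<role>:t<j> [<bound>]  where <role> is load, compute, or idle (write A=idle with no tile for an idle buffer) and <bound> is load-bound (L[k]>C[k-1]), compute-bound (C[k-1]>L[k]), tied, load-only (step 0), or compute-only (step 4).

step 2: A=load:t2 B=compute:t1 [load-bound]

step 0: L[0]=6 → dur=6, Σ=6 | A=load:t0 B=idle [load-only]
step 1: L[1]=2 C[0]=2 → dur=2, Σ=8 | A=compute:t0 B=load:t1 [tied]
step 2: L[2]=7 C[1]=2 → dur=7, Σ=15 | A=load:t2 B=compute:t1 [load-bound]
step 3: L[3]=5 C[2]=5 → dur=5, Σ=20 | A=compute:t2 B=load:t3 [tied]
step 4: C[3]=9 → dur=9, Σ=29 | A=idle B=compute:t3 [compute-only]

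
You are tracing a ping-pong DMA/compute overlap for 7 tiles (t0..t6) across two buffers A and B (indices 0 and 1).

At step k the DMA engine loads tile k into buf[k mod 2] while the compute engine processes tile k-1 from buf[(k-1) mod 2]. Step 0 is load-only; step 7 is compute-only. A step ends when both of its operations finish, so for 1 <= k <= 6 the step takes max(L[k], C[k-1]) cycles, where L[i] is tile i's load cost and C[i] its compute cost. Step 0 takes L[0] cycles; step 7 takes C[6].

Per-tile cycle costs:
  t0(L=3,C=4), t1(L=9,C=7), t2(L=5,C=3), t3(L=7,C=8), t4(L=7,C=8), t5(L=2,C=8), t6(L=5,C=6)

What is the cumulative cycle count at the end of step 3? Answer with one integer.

  0. 3=3c; end=3; A:t0 B:-
  1. max(9,4)=9c; end=12; A:t0 B:t1
  2. max(5,7)=7c; end=19; A:t2 B:t1
  3. max(7,3)=7c; end=26; A:t2 B:t3
  4. max(7,8)=8c; end=34; A:t4 B:t3
  5. max(2,8)=8c; end=42; A:t4 B:t5
  6. max(5,8)=8c; end=50; A:t6 B:t5
  7. 6=6c; end=56; A:t6 B:t5

end_cycle[3] = 26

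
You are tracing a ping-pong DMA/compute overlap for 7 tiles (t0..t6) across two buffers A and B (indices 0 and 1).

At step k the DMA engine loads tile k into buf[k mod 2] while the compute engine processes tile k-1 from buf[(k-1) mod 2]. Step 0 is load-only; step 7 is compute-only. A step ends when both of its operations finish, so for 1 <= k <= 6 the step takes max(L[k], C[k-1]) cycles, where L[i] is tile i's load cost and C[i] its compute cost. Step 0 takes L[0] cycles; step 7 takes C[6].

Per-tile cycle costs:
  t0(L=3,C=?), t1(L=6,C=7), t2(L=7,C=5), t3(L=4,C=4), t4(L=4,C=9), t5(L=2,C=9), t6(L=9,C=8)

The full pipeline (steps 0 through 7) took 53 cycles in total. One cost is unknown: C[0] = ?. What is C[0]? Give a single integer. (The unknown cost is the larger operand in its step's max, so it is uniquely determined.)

C[0] = 8

step 0 → dur = L[0]=3 = 3
step 1 → dur = max(L[1]=6, C[0]=?) = C[0]  (unknown; binding)
step 2 → dur = max(L[2]=7, C[1]=7) = 7
step 3 → dur = max(L[3]=4, C[2]=5) = 5
step 4 → dur = max(L[4]=4, C[3]=4) = 4
step 5 → dur = max(L[5]=2, C[4]=9) = 9
step 6 → dur = max(L[6]=9, C[5]=9) = 9
step 7 → dur = C[6]=8 = 8
sum of known step durations = 45
dur[1] = total - known = 53 - 45 = 8
C[0] is the binding max in step 1, so C[0] = dur[1] = 8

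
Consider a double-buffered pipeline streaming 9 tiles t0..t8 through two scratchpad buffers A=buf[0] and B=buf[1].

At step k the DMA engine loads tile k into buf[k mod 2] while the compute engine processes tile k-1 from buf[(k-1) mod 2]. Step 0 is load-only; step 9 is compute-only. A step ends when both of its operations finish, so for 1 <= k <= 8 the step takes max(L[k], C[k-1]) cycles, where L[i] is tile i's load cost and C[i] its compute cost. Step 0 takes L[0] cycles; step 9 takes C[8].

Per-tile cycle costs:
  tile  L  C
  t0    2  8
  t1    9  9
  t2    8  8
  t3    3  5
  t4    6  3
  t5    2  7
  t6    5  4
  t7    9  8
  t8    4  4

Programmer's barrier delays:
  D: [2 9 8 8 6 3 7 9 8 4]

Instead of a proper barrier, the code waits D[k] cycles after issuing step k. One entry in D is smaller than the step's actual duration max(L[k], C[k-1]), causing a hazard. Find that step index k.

hazard at step 2

k=0 barrier L[0]=2→2c, D[0]=2 ok
k=1 barrier max(L[1]=9,C[0]=8)→9c, D[1]=9 ok
k=2 barrier max(L[2]=8,C[1]=9)→9c, D[2]=8 SHORT
k=3 barrier max(L[3]=3,C[2]=8)→8c, D[3]=8 ok
k=4 barrier max(L[4]=6,C[3]=5)→6c, D[4]=6 ok
k=5 barrier max(L[5]=2,C[4]=3)→3c, D[5]=3 ok
k=6 barrier max(L[6]=5,C[5]=7)→7c, D[6]=7 ok
k=7 barrier max(L[7]=9,C[6]=4)→9c, D[7]=9 ok
k=8 barrier max(L[8]=4,C[7]=8)→8c, D[8]=8 ok
k=9 barrier C[8]=4→4c, D[9]=4 ok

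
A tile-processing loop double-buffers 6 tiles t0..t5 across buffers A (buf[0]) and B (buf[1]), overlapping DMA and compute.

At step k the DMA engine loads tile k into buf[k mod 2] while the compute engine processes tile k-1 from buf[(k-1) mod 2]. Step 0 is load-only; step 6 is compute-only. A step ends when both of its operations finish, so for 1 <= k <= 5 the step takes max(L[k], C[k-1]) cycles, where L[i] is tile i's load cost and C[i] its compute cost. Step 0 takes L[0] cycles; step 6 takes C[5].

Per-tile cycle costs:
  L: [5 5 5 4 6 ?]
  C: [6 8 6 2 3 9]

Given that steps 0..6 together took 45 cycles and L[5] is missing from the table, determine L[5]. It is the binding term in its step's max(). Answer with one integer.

L[5] = 5

step 0: dur = L[0]=5 = 5
step 1: dur = max(L[1]=5, C[0]=6) = 6
step 2: dur = max(L[2]=5, C[1]=8) = 8
step 3: dur = max(L[3]=4, C[2]=6) = 6
step 4: dur = max(L[4]=6, C[3]=2) = 6
step 5: dur = max(L[5]=?, C[4]=3) = L[5]  (unknown; binding)
step 6: dur = C[5]=9 = 9
sum of known step durations = 40
dur[5] = total - known = 45 - 40 = 5
L[5] is the binding max in step 5, so L[5] = dur[5] = 5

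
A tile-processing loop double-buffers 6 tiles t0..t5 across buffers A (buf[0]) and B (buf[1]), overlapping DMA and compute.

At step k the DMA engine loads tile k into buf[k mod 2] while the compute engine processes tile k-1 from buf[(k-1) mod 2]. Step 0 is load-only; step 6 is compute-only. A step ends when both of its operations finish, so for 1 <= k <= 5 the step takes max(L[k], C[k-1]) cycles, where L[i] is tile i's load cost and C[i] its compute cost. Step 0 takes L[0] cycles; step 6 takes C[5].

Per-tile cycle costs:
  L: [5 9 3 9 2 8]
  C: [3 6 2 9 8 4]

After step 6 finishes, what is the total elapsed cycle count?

end_cycle[6] = 50

k=0 load=t0/5c comp=- wait=5 total=5
k=1 load=t1/9c comp=t0/3c wait=9 total=14
k=2 load=t2/3c comp=t1/6c wait=6 total=20
k=3 load=t3/9c comp=t2/2c wait=9 total=29
k=4 load=t4/2c comp=t3/9c wait=9 total=38
k=5 load=t5/8c comp=t4/8c wait=8 total=46
k=6 load=- comp=t5/4c wait=4 total=50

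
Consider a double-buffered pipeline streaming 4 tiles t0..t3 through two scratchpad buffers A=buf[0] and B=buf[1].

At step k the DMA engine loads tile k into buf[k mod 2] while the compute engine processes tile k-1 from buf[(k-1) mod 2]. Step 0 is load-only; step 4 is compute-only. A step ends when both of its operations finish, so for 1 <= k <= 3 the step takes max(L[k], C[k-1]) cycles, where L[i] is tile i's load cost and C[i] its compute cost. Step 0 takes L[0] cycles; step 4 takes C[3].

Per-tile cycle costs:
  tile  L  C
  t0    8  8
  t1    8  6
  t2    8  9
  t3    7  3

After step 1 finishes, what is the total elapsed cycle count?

step 0: L[0]=8 → dur=8, Σ=8 | A=load:t0 B=idle [load-only]
step 1: L[1]=8 C[0]=8 → dur=8, Σ=16 | A=compute:t0 B=load:t1 [tied]
step 2: L[2]=8 C[1]=6 → dur=8, Σ=24 | A=load:t2 B=compute:t1 [load-bound]
step 3: L[3]=7 C[2]=9 → dur=9, Σ=33 | A=compute:t2 B=load:t3 [compute-bound]
step 4: C[3]=3 → dur=3, Σ=36 | A=idle B=compute:t3 [compute-only]

end_cycle[1] = 16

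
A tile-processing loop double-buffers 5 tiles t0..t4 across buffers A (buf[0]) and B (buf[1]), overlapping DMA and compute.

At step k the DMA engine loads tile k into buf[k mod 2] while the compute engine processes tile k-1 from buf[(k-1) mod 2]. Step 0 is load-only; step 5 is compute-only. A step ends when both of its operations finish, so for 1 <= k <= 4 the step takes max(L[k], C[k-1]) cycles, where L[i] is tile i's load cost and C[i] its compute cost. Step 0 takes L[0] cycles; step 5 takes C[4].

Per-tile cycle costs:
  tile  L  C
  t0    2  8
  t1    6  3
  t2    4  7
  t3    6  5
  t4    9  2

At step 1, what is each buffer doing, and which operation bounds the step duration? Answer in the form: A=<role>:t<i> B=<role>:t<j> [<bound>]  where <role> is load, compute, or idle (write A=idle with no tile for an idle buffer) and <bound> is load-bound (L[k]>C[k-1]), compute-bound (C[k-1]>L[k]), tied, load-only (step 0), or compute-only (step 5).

step 1: A=compute:t0 B=load:t1 [compute-bound]

step 0: L[0]=2 → dur=2, Σ=2 | A=load:t0 B=idle [load-only]
step 1: L[1]=6 C[0]=8 → dur=8, Σ=10 | A=compute:t0 B=load:t1 [compute-bound]
step 2: L[2]=4 C[1]=3 → dur=4, Σ=14 | A=load:t2 B=compute:t1 [load-bound]
step 3: L[3]=6 C[2]=7 → dur=7, Σ=21 | A=compute:t2 B=load:t3 [compute-bound]
step 4: L[4]=9 C[3]=5 → dur=9, Σ=30 | A=load:t4 B=compute:t3 [load-bound]
step 5: C[4]=2 → dur=2, Σ=32 | A=compute:t4 B=idle [compute-only]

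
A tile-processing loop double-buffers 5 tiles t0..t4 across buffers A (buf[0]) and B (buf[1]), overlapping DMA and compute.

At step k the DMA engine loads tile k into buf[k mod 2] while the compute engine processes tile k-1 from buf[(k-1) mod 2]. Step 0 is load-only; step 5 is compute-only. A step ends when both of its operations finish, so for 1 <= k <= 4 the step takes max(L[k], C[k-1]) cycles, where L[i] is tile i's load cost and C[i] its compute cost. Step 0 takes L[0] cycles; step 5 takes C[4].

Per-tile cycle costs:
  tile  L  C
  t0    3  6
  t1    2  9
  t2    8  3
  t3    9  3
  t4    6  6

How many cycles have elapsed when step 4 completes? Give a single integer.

k=0 load=t0/3c comp=- wait=3 total=3
k=1 load=t1/2c comp=t0/6c wait=6 total=9
k=2 load=t2/8c comp=t1/9c wait=9 total=18
k=3 load=t3/9c comp=t2/3c wait=9 total=27
k=4 load=t4/6c comp=t3/3c wait=6 total=33
k=5 load=- comp=t4/6c wait=6 total=39

end_cycle[4] = 33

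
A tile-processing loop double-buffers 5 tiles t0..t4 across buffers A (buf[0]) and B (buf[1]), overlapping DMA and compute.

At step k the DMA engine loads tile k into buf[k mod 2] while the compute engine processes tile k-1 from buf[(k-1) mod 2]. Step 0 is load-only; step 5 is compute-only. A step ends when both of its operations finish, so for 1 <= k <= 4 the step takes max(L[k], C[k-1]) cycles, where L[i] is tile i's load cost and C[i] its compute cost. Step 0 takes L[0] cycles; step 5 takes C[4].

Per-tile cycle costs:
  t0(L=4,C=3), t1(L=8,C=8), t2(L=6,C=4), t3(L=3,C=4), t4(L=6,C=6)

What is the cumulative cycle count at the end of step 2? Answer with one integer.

step 0: L[0]=4 → dur=4, Σ=4 | A=load:t0 B=idle [load-only]
step 1: L[1]=8 C[0]=3 → dur=8, Σ=12 | A=compute:t0 B=load:t1 [load-bound]
step 2: L[2]=6 C[1]=8 → dur=8, Σ=20 | A=load:t2 B=compute:t1 [compute-bound]
step 3: L[3]=3 C[2]=4 → dur=4, Σ=24 | A=compute:t2 B=load:t3 [compute-bound]
step 4: L[4]=6 C[3]=4 → dur=6, Σ=30 | A=load:t4 B=compute:t3 [load-bound]
step 5: C[4]=6 → dur=6, Σ=36 | A=compute:t4 B=idle [compute-only]

end_cycle[2] = 20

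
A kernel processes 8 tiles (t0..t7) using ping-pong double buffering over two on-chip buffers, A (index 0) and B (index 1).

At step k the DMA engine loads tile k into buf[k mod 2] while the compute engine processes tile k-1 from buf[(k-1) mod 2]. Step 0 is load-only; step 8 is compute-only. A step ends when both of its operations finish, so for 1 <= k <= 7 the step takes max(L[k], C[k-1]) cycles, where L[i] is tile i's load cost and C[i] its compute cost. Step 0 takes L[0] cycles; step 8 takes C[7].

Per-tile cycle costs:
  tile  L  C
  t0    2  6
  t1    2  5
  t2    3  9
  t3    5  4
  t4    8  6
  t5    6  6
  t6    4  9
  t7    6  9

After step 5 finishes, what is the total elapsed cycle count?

end_cycle[5] = 36

step 0: L[0]=2 → dur=2, Σ=2 | A=load:t0 B=idle [load-only]
step 1: L[1]=2 C[0]=6 → dur=6, Σ=8 | A=compute:t0 B=load:t1 [compute-bound]
step 2: L[2]=3 C[1]=5 → dur=5, Σ=13 | A=load:t2 B=compute:t1 [compute-bound]
step 3: L[3]=5 C[2]=9 → dur=9, Σ=22 | A=compute:t2 B=load:t3 [compute-bound]
step 4: L[4]=8 C[3]=4 → dur=8, Σ=30 | A=load:t4 B=compute:t3 [load-bound]
step 5: L[5]=6 C[4]=6 → dur=6, Σ=36 | A=compute:t4 B=load:t5 [tied]
step 6: L[6]=4 C[5]=6 → dur=6, Σ=42 | A=load:t6 B=compute:t5 [compute-bound]
step 7: L[7]=6 C[6]=9 → dur=9, Σ=51 | A=compute:t6 B=load:t7 [compute-bound]
step 8: C[7]=9 → dur=9, Σ=60 | A=idle B=compute:t7 [compute-only]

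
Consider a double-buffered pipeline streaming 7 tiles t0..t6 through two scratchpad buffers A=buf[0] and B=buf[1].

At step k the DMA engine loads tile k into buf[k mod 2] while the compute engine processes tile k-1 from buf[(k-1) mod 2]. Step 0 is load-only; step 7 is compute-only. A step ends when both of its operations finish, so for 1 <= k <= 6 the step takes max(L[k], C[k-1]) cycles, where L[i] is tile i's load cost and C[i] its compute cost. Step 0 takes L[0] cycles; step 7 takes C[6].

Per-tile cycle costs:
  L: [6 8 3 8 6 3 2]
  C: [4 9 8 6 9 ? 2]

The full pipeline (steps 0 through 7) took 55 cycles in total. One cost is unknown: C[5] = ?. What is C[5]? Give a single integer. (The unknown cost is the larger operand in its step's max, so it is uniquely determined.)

step 0 = dur = L[0]=6 = 6
step 1 = dur = max(L[1]=8, C[0]=4) = 8
step 2 = dur = max(L[2]=3, C[1]=9) = 9
step 3 = dur = max(L[3]=8, C[2]=8) = 8
step 4 = dur = max(L[4]=6, C[3]=6) = 6
step 5 = dur = max(L[5]=3, C[4]=9) = 9
step 6 = dur = max(L[6]=2, C[5]=?) = C[5]  (unknown; binding)
step 7 = dur = C[6]=2 = 2
sum of known step durations = 48
dur[6] = total - known = 55 - 48 = 7
C[5] is the binding max in step 6, so C[5] = dur[6] = 7

C[5] = 7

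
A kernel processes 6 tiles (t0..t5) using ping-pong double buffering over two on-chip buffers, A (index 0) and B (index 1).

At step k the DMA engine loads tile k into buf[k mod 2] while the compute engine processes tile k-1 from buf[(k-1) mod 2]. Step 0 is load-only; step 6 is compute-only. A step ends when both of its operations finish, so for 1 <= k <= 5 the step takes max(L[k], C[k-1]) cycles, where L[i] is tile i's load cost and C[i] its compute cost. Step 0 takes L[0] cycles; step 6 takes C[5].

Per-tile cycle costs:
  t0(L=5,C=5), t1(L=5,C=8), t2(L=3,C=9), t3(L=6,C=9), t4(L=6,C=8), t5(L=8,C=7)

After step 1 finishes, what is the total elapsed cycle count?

end_cycle[1] = 10

  0. 5=5c; end=5; A:t0 B:-
  1. max(5,5)=5c; end=10; A:t0 B:t1
  2. max(3,8)=8c; end=18; A:t2 B:t1
  3. max(6,9)=9c; end=27; A:t2 B:t3
  4. max(6,9)=9c; end=36; A:t4 B:t3
  5. max(8,8)=8c; end=44; A:t4 B:t5
  6. 7=7c; end=51; A:t4 B:t5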